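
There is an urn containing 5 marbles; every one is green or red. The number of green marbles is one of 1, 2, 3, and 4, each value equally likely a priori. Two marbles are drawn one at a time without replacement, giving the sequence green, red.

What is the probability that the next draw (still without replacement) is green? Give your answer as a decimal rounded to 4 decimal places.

0.5000

The likelihood of the observed sequence under each hypothesis: P(data | r = 1) = (1/5)(4/4) = 1/5; P(data | r = 2) = (2/5)(3/4) = 3/10; P(data | r = 3) = (3/5)(2/4) = 3/10; P(data | r = 4) = (4/5)(1/4) = 1/5.
Weighting by the prior gives 1/4 · 1/5 = 1/20, 1/4 · 3/10 = 3/40, 1/4 · 3/10 = 3/40, 1/4 · 1/5 = 1/20; summing to 1/4.
The posterior is then P(r = 1 | data) = 1/5, P(r = 2 | data) = 3/10, P(r = 3 | data) = 3/10, P(r = 4 | data) = 1/5.
So P(green next | data) = Σ P(green next | H) P(H | data) = (0)(1/5) + (1/3)(3/10) + (2/3)(3/10) + (1)(1/5) = 1/2.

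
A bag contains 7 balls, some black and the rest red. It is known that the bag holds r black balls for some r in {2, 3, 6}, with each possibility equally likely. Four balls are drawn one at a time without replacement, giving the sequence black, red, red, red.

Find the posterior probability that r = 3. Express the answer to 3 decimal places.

0.375

For each hypothesis, P(data | H) works out to: P(data | r = 2) = (2/7)(5/6)(4/5)(3/4) = 1/7; P(data | r = 3) = (3/7)(4/6)(3/5)(2/4) = 3/35; P(data | r = 6) = (6/7)(1/6)(0/5) = 0.
The prior-weighted likelihoods are 1/3 · 1/7 = 1/21, 1/3 · 3/35 = 1/35, 1/3 · 0 = 0; summing to 8/105.
Therefore the posterior P(r = 3 | data) = (1/35) / (8/105) = 3/8.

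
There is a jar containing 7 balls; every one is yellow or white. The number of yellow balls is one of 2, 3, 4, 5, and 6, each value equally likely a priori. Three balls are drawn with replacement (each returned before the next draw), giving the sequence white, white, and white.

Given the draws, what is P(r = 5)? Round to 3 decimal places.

Compute the likelihood of the observed sequence for each case: P(data | r = 2) = (5/7)(5/7)(5/7) = 0.36443; P(data | r = 3) = (4/7)(4/7)(4/7) = 0.18659; P(data | r = 4) = (3/7)(3/7)(3/7) = 0.078717; P(data | r = 5) = (2/7)(2/7)(2/7) = 0.023324; P(data | r = 6) = (1/7)(1/7)(1/7) = 0.0029155.
The prior-weighted likelihoods are 1/5 · 0.36443 = 0.072886, 1/5 · 0.18659 = 0.037318, 1/5 · 0.078717 = 0.015743, 1/5 · 0.023324 = 0.0046647, 1/5 · 0.0029155 = 0.00058309; summing to 0.1312.
Therefore the posterior P(r = 5 | data) = (0.0046647) / (0.1312) = 0.035556.

0.036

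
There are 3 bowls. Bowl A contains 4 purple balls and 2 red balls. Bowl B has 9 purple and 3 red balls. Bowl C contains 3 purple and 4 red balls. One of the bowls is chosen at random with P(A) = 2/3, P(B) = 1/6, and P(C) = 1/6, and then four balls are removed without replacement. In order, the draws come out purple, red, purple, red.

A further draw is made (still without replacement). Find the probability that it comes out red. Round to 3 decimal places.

For each hypothesis, P(data | H) works out to: P(data | bowl A) = (4/6)(2/5)(3/4)(1/3) = 0.066667; P(data | bowl B) = (9/12)(3/11)(8/10)(2/9) = 0.036364; P(data | bowl C) = (3/7)(4/6)(2/5)(3/4) = 0.085714.
Multiplying each by its prior: 2/3 · 0.066667 = 0.044444, 1/6 · 0.036364 = 0.0060606, 1/6 · 0.085714 = 0.014286; these sum to 0.064791.
The posterior is then P(bowl A | data) = 0.68597, P(bowl B | data) = 0.093541, P(bowl C | data) = 0.22049.
Averaging over the posterior, P(red next | data) = (0)(0.68597) + (1/8)(0.093541) + (2/3)(0.22049) = 0.15869.

0.159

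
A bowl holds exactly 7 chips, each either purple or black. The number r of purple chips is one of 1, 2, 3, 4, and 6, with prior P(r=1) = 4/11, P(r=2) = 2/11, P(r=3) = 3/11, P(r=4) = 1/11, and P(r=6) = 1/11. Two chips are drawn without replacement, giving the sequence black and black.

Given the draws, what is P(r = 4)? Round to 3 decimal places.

Under each hypothesis, the probability of the observed sequence is: P(data | r = 1) = (6/7)(5/6) = 5/7; P(data | r = 2) = (5/7)(4/6) = 10/21; P(data | r = 3) = (4/7)(3/6) = 2/7; P(data | r = 4) = (3/7)(2/6) = 1/7; P(data | r = 6) = (1/7)(0/6) = 0.
Multiplying each by its prior: 4/11 · 5/7 = 20/77, 2/11 · 10/21 = 20/231, 3/11 · 2/7 = 6/77, 1/11 · 1/7 = 1/77, 1/11 · 0 = 0; these sum to 101/231.
So P(r = 4 | data) = (1/77) / (101/231) = 3/101.

0.030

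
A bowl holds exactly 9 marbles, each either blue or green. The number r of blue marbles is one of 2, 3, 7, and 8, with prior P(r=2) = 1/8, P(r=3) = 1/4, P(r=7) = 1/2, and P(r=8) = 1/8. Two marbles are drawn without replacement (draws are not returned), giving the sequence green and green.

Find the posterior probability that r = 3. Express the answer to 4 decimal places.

Under each hypothesis, the probability of the observed sequence is: P(data | r = 2) = (7/9)(6/8) = 7/12; P(data | r = 3) = (6/9)(5/8) = 5/12; P(data | r = 7) = (2/9)(1/8) = 1/36; P(data | r = 8) = (1/9)(0/8) = 0.
Weighting by the prior gives 1/8 · 7/12 = 7/96, 1/4 · 5/12 = 5/48, 1/2 · 1/36 = 1/72, 1/8 · 0 = 0; these sum to 55/288.
By Bayes' rule, P(r = 3 | data) = (5/48) / (55/288) = 6/11.

0.5455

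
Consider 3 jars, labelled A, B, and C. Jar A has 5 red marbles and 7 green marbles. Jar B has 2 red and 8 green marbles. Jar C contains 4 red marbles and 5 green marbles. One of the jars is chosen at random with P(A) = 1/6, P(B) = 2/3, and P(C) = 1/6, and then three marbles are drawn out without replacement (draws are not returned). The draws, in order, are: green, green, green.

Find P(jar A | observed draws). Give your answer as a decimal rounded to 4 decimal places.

0.0742

Compute the likelihood of the observed sequence for each case: P(data | jar A) = (7/12)(6/11)(5/10) = 0.15909; P(data | jar B) = (8/10)(7/9)(6/8) = 0.46667; P(data | jar C) = (5/9)(4/8)(3/7) = 0.11905.
Weighting by the prior gives 1/6 · 0.15909 = 0.026515, 2/3 · 0.46667 = 0.31111, 1/6 · 0.11905 = 0.019841; these sum to 0.35747.
By Bayes' rule, P(jar A | data) = (0.026515) / (0.35747) = 0.074175.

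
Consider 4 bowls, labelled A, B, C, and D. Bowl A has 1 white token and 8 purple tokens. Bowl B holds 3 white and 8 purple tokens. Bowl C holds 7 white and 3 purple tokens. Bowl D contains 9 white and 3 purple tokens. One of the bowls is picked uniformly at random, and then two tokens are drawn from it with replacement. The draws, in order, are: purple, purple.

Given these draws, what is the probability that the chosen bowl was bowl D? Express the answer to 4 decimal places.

Compute the likelihood of the observed sequence for each case: P(data | bowl A) = (8/9)(8/9) = 0.79012; P(data | bowl B) = (8/11)(8/11) = 0.52893; P(data | bowl C) = (3/10)(3/10) = 0.09; P(data | bowl D) = (3/12)(3/12) = 0.0625.
The prior-weighted likelihoods are 1/4 · 0.79012 = 0.19753, 1/4 · 0.52893 = 0.13223, 1/4 · 0.09 = 0.0225, 1/4 · 0.0625 = 0.015625; with total 0.36789.
Therefore the posterior P(bowl D | data) = (0.015625) / (0.36789) = 0.042472.

0.0425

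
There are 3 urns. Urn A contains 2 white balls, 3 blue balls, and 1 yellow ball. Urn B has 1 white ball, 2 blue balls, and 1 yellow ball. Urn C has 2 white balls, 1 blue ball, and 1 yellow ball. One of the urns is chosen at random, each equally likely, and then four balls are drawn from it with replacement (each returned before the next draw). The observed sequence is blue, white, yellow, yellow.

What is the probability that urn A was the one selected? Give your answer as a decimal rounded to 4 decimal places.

The likelihood of the observed sequence under each hypothesis: P(data | urn A) = (3/6)(2/6)(1/6)(1/6) = 0.0046296; P(data | urn B) = (2/4)(1/4)(1/4)(1/4) = 0.0078125; P(data | urn C) = (1/4)(2/4)(1/4)(1/4) = 0.0078125.
Weighting by the prior gives 1/3 · 0.0046296 = 0.0015432, 1/3 · 0.0078125 = 0.0026042, 1/3 · 0.0078125 = 0.0026042; with total 0.0067515.
Hence P(urn A | data) = (0.0015432) / (0.0067515) = 0.22857.

0.2286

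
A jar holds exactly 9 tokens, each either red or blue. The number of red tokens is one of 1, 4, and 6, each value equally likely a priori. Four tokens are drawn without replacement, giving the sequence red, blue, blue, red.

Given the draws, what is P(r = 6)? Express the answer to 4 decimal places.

0.4286

Compute the likelihood of the observed sequence for each case: P(data | r = 1) = (1/9)(8/8)(7/7)(0/6) = 0; P(data | r = 4) = (4/9)(5/8)(4/7)(3/6) = 5/63; P(data | r = 6) = (6/9)(3/8)(2/7)(5/6) = 5/84.
Multiplying each by its prior: 1/3 · 0 = 0, 1/3 · 5/63 = 5/189, 1/3 · 5/84 = 5/252; summing to 5/108.
By Bayes' rule, P(r = 6 | data) = (5/252) / (5/108) = 3/7.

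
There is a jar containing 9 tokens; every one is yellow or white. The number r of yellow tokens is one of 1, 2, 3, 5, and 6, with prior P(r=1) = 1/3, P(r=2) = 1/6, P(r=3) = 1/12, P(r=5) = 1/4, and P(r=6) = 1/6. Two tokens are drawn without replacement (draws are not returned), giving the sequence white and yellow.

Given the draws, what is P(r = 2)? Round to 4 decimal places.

0.1609

Compute the likelihood of the observed sequence for each case: P(data | r = 1) = (8/9)(1/8) = 1/9; P(data | r = 2) = (7/9)(2/8) = 7/36; P(data | r = 3) = (6/9)(3/8) = 1/4; P(data | r = 5) = (4/9)(5/8) = 5/18; P(data | r = 6) = (3/9)(6/8) = 1/4.
Weighting by the prior gives 1/3 · 1/9 = 1/27, 1/6 · 7/36 = 7/216, 1/12 · 1/4 = 1/48, 1/4 · 5/18 = 5/72, 1/6 · 1/4 = 1/24; these sum to 29/144.
By Bayes' rule, P(r = 2 | data) = (7/216) / (29/144) = 14/87.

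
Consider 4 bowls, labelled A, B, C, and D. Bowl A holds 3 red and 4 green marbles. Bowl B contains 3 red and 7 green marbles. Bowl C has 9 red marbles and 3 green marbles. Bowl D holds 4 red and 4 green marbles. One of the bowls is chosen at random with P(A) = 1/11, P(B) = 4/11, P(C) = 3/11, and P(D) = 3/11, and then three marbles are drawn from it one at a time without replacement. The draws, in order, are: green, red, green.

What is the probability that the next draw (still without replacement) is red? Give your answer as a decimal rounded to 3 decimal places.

0.458

Compute the likelihood of the observed sequence for each case: P(data | bowl A) = (4/7)(3/6)(3/5) = 0.17143; P(data | bowl B) = (7/10)(3/9)(6/8) = 0.175; P(data | bowl C) = (3/12)(9/11)(2/10) = 0.040909; P(data | bowl D) = (4/8)(4/7)(3/6) = 0.14286.
The prior-weighted likelihoods are 1/11 · 0.17143 = 0.015584, 4/11 · 0.175 = 0.063636, 3/11 · 0.040909 = 0.011157, 3/11 · 0.14286 = 0.038961; these sum to 0.12934.
The posterior is then P(bowl A | data) = 0.12049, P(bowl B | data) = 0.49201, P(bowl C | data) = 0.086262, P(bowl D | data) = 0.30123.
Averaging over the posterior, P(red next | data) = (1/2)(0.12049) + (2/7)(0.49201) + (8/9)(0.086262) + (3/5)(0.30123) = 0.45824.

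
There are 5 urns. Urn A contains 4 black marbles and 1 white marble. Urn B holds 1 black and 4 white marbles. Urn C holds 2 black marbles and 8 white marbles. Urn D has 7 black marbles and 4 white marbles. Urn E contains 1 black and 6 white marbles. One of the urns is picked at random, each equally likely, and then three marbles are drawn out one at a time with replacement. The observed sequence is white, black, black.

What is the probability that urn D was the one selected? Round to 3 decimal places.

Under each hypothesis, the probability of the observed sequence is: P(data | urn A) = (1/5)(4/5)(4/5) = 0.128; P(data | urn B) = (4/5)(1/5)(1/5) = 0.032; P(data | urn C) = (8/10)(2/10)(2/10) = 0.032; P(data | urn D) = (4/11)(7/11)(7/11) = 0.14726; P(data | urn E) = (6/7)(1/7)(1/7) = 0.017493.
The prior-weighted likelihoods are 1/5 · 0.128 = 0.0256, 1/5 · 0.032 = 0.0064, 1/5 · 0.032 = 0.0064, 1/5 · 0.14726 = 0.029452, 1/5 · 0.017493 = 0.0034985; with total 0.07135.
Therefore the posterior P(urn D | data) = (0.029452) / (0.07135) = 0.41278.

0.413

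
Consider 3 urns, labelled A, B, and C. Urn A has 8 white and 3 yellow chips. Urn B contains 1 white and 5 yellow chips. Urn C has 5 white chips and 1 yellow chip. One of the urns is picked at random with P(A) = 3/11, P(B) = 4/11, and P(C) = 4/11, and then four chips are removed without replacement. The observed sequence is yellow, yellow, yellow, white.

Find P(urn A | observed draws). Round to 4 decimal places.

0.0265

For each hypothesis, P(data | H) works out to: P(data | urn A) = (3/11)(2/10)(1/9)(8/8) = 0.0060606; P(data | urn B) = (5/6)(4/5)(3/4)(1/3) = 0.16667; P(data | urn C) = (1/6)(0/5) = 0.
Multiplying each by its prior: 3/11 · 0.0060606 = 0.0016529, 4/11 · 0.16667 = 0.060606, 4/11 · 0 = 0; with total 0.062259.
Therefore the posterior P(urn A | data) = (0.0016529) / (0.062259) = 0.026549.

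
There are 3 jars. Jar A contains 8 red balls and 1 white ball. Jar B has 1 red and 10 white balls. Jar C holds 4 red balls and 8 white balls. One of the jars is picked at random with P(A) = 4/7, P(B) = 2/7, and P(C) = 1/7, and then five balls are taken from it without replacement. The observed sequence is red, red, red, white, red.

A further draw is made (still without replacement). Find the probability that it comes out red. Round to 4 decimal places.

0.9955

Under each hypothesis, the probability of the observed sequence is: P(data | jar A) = (8/9)(7/8)(6/7)(1/6)(5/5) = 0.11111; P(data | jar B) = (1/11)(0/10) = 0; P(data | jar C) = (4/12)(3/11)(2/10)(8/9)(1/8) = 0.0020202.
Weighting by the prior gives 4/7 · 0.11111 = 0.063492, 2/7 · 0 = 0, 1/7 · 0.0020202 = 0.0002886; with total 0.063781.
Dividing through by the total gives posterior P(jar A | data) = 0.99548, P(jar B | data) = 0, P(jar C | data) = 0.0045249.
So P(red next | data) = Σ P(red next | H) P(H | data) = (1)(0.99548) + (0)(0.0045249) = 0.99548.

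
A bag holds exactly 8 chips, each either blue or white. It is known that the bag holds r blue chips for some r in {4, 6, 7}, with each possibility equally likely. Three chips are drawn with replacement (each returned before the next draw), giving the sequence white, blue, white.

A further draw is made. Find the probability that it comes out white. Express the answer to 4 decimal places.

0.4092

Under each hypothesis, the probability of the observed sequence is: P(data | r = 4) = (4/8)(4/8)(4/8) = 0.125; P(data | r = 6) = (2/8)(6/8)(2/8) = 0.046875; P(data | r = 7) = (1/8)(7/8)(1/8) = 0.013672.
The prior-weighted likelihoods are 1/3 · 0.125 = 0.041667, 1/3 · 0.046875 = 0.015625, 1/3 · 0.013672 = 0.0045573; summing to 0.061849.
Dividing through by the total gives posterior P(r = 4 | data) = 0.67368, P(r = 6 | data) = 0.25263, P(r = 7 | data) = 0.073684.
Averaging over the posterior, P(white next | data) = (1/2)(0.67368) + (1/4)(0.25263) + (1/8)(0.073684) = 0.40921.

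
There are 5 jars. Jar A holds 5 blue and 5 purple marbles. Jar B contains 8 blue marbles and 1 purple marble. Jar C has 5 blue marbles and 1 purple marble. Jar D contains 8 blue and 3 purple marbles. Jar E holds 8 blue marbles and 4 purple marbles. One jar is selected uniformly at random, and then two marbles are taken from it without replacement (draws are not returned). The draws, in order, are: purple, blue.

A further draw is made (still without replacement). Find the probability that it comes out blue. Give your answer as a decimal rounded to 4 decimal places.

The likelihood of the observed sequence under each hypothesis: P(data | jar A) = (5/10)(5/9) = 0.27778; P(data | jar B) = (1/9)(8/8) = 0.11111; P(data | jar C) = (1/6)(5/5) = 0.16667; P(data | jar D) = (3/11)(8/10) = 0.21818; P(data | jar E) = (4/12)(8/11) = 0.24242.
Multiplying each by its prior: 1/5 · 0.27778 = 0.055556, 1/5 · 0.11111 = 0.022222, 1/5 · 0.16667 = 0.033333, 1/5 · 0.21818 = 0.043636, 1/5 · 0.24242 = 0.048485; with total 0.20323.
The posterior is then P(jar A | data) = 0.27336, P(jar B | data) = 0.10934, P(jar C | data) = 0.16402, P(jar D | data) = 0.21471, P(jar E | data) = 0.23857.
So P(blue next | data) = Σ P(blue next | H) P(H | data) = (1/2)(0.27336) + (1)(0.10934) + (1)(0.16402) + (7/9)(0.21471) + (7/10)(0.23857) = 0.74404.

0.7440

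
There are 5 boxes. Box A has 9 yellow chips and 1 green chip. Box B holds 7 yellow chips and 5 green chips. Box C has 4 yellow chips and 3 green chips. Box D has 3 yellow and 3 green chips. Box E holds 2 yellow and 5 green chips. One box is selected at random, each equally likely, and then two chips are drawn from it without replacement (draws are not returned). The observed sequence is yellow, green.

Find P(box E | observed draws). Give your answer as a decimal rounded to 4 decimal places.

The likelihood of the observed sequence under each hypothesis: P(data | box A) = (9/10)(1/9) = 0.1; P(data | box B) = (7/12)(5/11) = 0.26515; P(data | box C) = (4/7)(3/6) = 0.28571; P(data | box D) = (3/6)(3/5) = 0.3; P(data | box E) = (2/7)(5/6) = 0.2381.
Multiplying each by its prior: 1/5 · 0.1 = 0.02, 1/5 · 0.26515 = 0.05303, 1/5 · 0.28571 = 0.057143, 1/5 · 0.3 = 0.06, 1/5 · 0.2381 = 0.047619; with total 0.23779.
Therefore the posterior P(box E | data) = (0.047619) / (0.23779) = 0.20025.

0.2003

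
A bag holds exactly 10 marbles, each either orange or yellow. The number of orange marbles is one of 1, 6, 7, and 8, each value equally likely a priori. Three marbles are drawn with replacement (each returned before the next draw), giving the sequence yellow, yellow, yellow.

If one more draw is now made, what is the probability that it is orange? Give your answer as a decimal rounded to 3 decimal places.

Under each hypothesis, the probability of the observed sequence is: P(data | r = 1) = (9/10)(9/10)(9/10) = 0.729; P(data | r = 6) = (4/10)(4/10)(4/10) = 0.064; P(data | r = 7) = (3/10)(3/10)(3/10) = 0.027; P(data | r = 8) = (2/10)(2/10)(2/10) = 0.008.
The prior-weighted likelihoods are 1/4 · 0.729 = 0.18225, 1/4 · 0.064 = 0.016, 1/4 · 0.027 = 0.00675, 1/4 · 0.008 = 0.002; these sum to 0.207.
Normalising, the posterior is P(r = 1 | data) = 0.88043, P(r = 6 | data) = 0.077295, P(r = 7 | data) = 0.032609, P(r = 8 | data) = 0.0096618.
So P(orange next | data) = Σ P(orange next | H) P(H | data) = (1/10)(0.88043) + (3/5)(0.077295) + (7/10)(0.032609) + (4/5)(0.0096618) = 0.16498.

0.165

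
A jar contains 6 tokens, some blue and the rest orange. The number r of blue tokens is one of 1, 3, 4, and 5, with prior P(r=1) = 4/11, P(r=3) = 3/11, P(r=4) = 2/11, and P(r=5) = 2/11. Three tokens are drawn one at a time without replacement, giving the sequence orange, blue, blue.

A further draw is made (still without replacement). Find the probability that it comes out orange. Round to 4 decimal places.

0.3662

The likelihood of the observed sequence under each hypothesis: P(data | r = 1) = (5/6)(1/5)(0/4) = 0; P(data | r = 3) = (3/6)(3/5)(2/4) = 3/20; P(data | r = 4) = (2/6)(4/5)(3/4) = 1/5; P(data | r = 5) = (1/6)(5/5)(4/4) = 1/6.
Weighting by the prior gives 4/11 · 0 = 0, 3/11 · 3/20 = 9/220, 2/11 · 1/5 = 2/55, 2/11 · 1/6 = 1/33; with total 71/660.
The posterior is then P(r = 1 | data) = 0, P(r = 3 | data) = 27/71, P(r = 4 | data) = 24/71, P(r = 5 | data) = 20/71.
Averaging over the posterior, P(orange next | data) = (2/3)(27/71) + (1/3)(24/71) + (0)(20/71) = 26/71.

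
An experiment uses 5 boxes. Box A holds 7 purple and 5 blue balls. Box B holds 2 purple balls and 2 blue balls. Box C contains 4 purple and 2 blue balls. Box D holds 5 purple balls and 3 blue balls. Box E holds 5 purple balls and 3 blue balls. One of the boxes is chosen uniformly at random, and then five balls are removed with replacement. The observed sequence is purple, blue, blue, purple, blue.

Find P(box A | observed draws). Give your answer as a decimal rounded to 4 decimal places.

0.2168

Compute the likelihood of the observed sequence for each case: P(data | box A) = (7/12)(5/12)(5/12)(7/12)(5/12) = 0.024615; P(data | box B) = (2/4)(2/4)(2/4)(2/4)(2/4) = 0.03125; P(data | box C) = (4/6)(2/6)(2/6)(4/6)(2/6) = 0.016461; P(data | box D) = (5/8)(3/8)(3/8)(5/8)(3/8) = 0.020599; P(data | box E) = (5/8)(3/8)(3/8)(5/8)(3/8) = 0.020599.
Weighting by the prior gives 1/5 · 0.024615 = 0.004923, 1/5 · 0.03125 = 0.00625, 1/5 · 0.016461 = 0.0032922, 1/5 · 0.020599 = 0.0041199, 1/5 · 0.020599 = 0.0041199; with total 0.022705.
Hence P(box A | data) = (0.004923) / (0.022705) = 0.21683.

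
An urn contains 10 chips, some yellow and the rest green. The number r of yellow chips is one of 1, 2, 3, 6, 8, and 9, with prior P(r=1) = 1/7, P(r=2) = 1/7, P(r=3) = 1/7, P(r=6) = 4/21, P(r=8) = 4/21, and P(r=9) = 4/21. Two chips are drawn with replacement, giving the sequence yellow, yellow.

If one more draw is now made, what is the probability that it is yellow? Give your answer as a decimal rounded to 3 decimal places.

The likelihood of the observed sequence under each hypothesis: P(data | r = 1) = (1/10)(1/10) = 0.01; P(data | r = 2) = (2/10)(2/10) = 0.04; P(data | r = 3) = (3/10)(3/10) = 0.09; P(data | r = 6) = (6/10)(6/10) = 0.36; P(data | r = 8) = (8/10)(8/10) = 0.64; P(data | r = 9) = (9/10)(9/10) = 0.81.
Multiplying each by its prior: 1/7 · 0.01 = 0.0014286, 1/7 · 0.04 = 0.0057143, 1/7 · 0.09 = 0.012857, 4/21 · 0.36 = 0.068571, 4/21 · 0.64 = 0.1219, 4/21 · 0.81 = 0.15429; these sum to 0.36476.
The posterior is then P(r = 1 | data) = 0.0039164, P(r = 2 | data) = 0.015666, P(r = 3 | data) = 0.035248, P(r = 6 | data) = 0.18799, P(r = 8 | data) = 0.3342, P(r = 9 | data) = 0.42298.
Averaging over the posterior, P(yellow next | data) = (1/10)(0.0039164) + (1/5)(0.015666) + (3/10)(0.035248) + (3/5)(0.18799) + (4/5)(0.3342) + (9/10)(0.42298) = 0.77493.

0.775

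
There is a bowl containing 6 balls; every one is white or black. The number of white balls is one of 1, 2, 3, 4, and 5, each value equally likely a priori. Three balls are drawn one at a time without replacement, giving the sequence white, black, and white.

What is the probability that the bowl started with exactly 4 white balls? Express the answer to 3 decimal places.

0.343

Compute the likelihood of the observed sequence for each case: P(data | r = 1) = (1/6)(5/5)(0/4) = 0; P(data | r = 2) = (2/6)(4/5)(1/4) = 1/15; P(data | r = 3) = (3/6)(3/5)(2/4) = 3/20; P(data | r = 4) = (4/6)(2/5)(3/4) = 1/5; P(data | r = 5) = (5/6)(1/5)(4/4) = 1/6.
Multiplying each by its prior: 1/5 · 0 = 0, 1/5 · 1/15 = 1/75, 1/5 · 3/20 = 3/100, 1/5 · 1/5 = 1/25, 1/5 · 1/6 = 1/30; these sum to 7/60.
Hence P(r = 4 | data) = (1/25) / (7/60) = 12/35.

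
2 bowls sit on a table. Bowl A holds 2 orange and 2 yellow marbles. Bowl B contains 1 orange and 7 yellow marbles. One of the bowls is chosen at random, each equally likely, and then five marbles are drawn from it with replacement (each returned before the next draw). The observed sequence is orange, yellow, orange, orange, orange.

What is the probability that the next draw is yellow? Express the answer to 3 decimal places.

0.503

For each hypothesis, P(data | H) works out to: P(data | bowl A) = (2/4)(2/4)(2/4)(2/4)(2/4) = 0.03125; P(data | bowl B) = (1/8)(7/8)(1/8)(1/8)(1/8) = 0.00021362.
Weighting by the prior gives 1/2 · 0.03125 = 0.015625, 1/2 · 0.00021362 = 0.00010681; these sum to 0.015732.
Normalising, the posterior is P(bowl A | data) = 0.99321, P(bowl B | data) = 0.0067895.
The predictive probability is P(yellow next | data) = (1/2)(0.99321) + (7/8)(0.0067895) = 0.50255.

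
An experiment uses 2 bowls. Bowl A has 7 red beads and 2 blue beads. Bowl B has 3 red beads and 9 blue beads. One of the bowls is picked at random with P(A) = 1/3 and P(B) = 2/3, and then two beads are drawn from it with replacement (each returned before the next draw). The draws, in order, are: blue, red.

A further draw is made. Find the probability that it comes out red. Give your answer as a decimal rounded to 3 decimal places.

0.417

The likelihood of the observed sequence under each hypothesis: P(data | bowl A) = (2/9)(7/9) = 0.17284; P(data | bowl B) = (9/12)(3/12) = 0.1875.
Weighting by the prior gives 1/3 · 0.17284 = 0.057613, 2/3 · 0.1875 = 0.125; with total 0.18261.
The posterior is then P(bowl A | data) = 0.31549, P(bowl B | data) = 0.68451.
Averaging over the posterior, P(red next | data) = (7/9)(0.31549) + (1/4)(0.68451) = 0.41651.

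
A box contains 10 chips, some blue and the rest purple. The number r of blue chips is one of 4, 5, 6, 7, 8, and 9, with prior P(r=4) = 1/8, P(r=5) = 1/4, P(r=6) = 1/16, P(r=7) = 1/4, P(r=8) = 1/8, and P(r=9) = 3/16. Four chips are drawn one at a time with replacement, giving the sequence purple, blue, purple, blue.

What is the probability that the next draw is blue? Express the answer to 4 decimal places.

0.5809

Under each hypothesis, the probability of the observed sequence is: P(data | r = 4) = (6/10)(4/10)(6/10)(4/10) = 0.0576; P(data | r = 5) = (5/10)(5/10)(5/10)(5/10) = 0.0625; P(data | r = 6) = (4/10)(6/10)(4/10)(6/10) = 0.0576; P(data | r = 7) = (3/10)(7/10)(3/10)(7/10) = 0.0441; P(data | r = 8) = (2/10)(8/10)(2/10)(8/10) = 0.0256; P(data | r = 9) = (1/10)(9/10)(1/10)(9/10) = 0.0081.
Weighting by the prior gives 1/8 · 0.0576 = 0.0072, 1/4 · 0.0625 = 0.015625, 1/16 · 0.0576 = 0.0036, 1/4 · 0.0441 = 0.011025, 1/8 · 0.0256 = 0.0032, 3/16 · 0.0081 = 0.0015187; these sum to 0.042169.
The posterior is then P(r = 4 | data) = 0.17074, P(r = 5 | data) = 0.37054, P(r = 6 | data) = 0.085371, P(r = 7 | data) = 0.26145, P(r = 8 | data) = 0.075886, P(r = 9 | data) = 0.036016.
The predictive probability is P(blue next | data) = (2/5)(0.17074) + (1/2)(0.37054) + (3/5)(0.085371) + (7/10)(0.26145) + (4/5)(0.075886) + (9/10)(0.036016) = 0.58092.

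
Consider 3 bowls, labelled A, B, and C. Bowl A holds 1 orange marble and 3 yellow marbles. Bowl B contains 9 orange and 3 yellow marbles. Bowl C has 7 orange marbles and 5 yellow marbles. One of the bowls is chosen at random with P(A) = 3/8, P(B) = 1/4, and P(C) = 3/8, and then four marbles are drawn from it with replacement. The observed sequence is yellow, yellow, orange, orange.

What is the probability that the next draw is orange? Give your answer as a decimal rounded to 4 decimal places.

The likelihood of the observed sequence under each hypothesis: P(data | bowl A) = (3/4)(3/4)(1/4)(1/4) = 0.035156; P(data | bowl B) = (3/12)(3/12)(9/12)(9/12) = 0.035156; P(data | bowl C) = (5/12)(5/12)(7/12)(7/12) = 0.059076.
Multiplying each by its prior: 3/8 · 0.035156 = 0.013184, 1/4 · 0.035156 = 0.0087891, 3/8 · 0.059076 = 0.022154; with total 0.044126.
Normalising, the posterior is P(bowl A | data) = 0.29877, P(bowl B | data) = 0.19918, P(bowl C | data) = 0.50205.
Averaging over the posterior, P(orange next | data) = (1/4)(0.29877) + (3/4)(0.19918) + (7/12)(0.50205) = 0.51694.

0.5169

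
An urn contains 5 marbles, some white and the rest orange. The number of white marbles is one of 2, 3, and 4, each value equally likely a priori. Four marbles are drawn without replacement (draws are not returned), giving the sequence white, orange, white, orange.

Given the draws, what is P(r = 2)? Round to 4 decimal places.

0.5000

Under each hypothesis, the probability of the observed sequence is: P(data | r = 2) = (2/5)(3/4)(1/3)(2/2) = 1/10; P(data | r = 3) = (3/5)(2/4)(2/3)(1/2) = 1/10; P(data | r = 4) = (4/5)(1/4)(3/3)(0/2) = 0.
The prior-weighted likelihoods are 1/3 · 1/10 = 1/30, 1/3 · 1/10 = 1/30, 1/3 · 0 = 0; with total 1/15.
Hence P(r = 2 | data) = (1/30) / (1/15) = 1/2.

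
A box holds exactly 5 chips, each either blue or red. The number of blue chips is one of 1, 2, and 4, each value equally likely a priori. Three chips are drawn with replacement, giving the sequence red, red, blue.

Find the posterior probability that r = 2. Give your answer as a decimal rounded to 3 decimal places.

0.474

Under each hypothesis, the probability of the observed sequence is: P(data | r = 1) = (4/5)(4/5)(1/5) = 16/125; P(data | r = 2) = (3/5)(3/5)(2/5) = 18/125; P(data | r = 4) = (1/5)(1/5)(4/5) = 4/125.
Weighting by the prior gives 1/3 · 16/125 = 16/375, 1/3 · 18/125 = 6/125, 1/3 · 4/125 = 4/375; these sum to 38/375.
So P(r = 2 | data) = (6/125) / (38/375) = 9/19.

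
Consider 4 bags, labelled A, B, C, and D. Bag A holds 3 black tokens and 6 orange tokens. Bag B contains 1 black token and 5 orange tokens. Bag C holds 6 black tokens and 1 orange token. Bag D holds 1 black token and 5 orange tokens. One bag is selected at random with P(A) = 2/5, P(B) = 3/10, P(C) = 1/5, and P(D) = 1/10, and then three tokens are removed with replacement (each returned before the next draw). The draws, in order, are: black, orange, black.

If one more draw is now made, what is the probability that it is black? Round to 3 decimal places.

0.491

Compute the likelihood of the observed sequence for each case: P(data | bag A) = (3/9)(6/9)(3/9) = 0.074074; P(data | bag B) = (1/6)(5/6)(1/6) = 0.023148; P(data | bag C) = (6/7)(1/7)(6/7) = 0.10496; P(data | bag D) = (1/6)(5/6)(1/6) = 0.023148.
Multiplying each by its prior: 2/5 · 0.074074 = 0.02963, 3/10 · 0.023148 = 0.0069444, 1/5 · 0.10496 = 0.020991, 1/10 · 0.023148 = 0.0023148; summing to 0.05988.
The posterior is then P(bag A | data) = 0.49482, P(bag B | data) = 0.11597, P(bag C | data) = 0.35055, P(bag D | data) = 0.038657.
So P(black next | data) = Σ P(black next | H) P(H | data) = (1/3)(0.49482) + (1/6)(0.11597) + (6/7)(0.35055) + (1/6)(0.038657) = 0.49119.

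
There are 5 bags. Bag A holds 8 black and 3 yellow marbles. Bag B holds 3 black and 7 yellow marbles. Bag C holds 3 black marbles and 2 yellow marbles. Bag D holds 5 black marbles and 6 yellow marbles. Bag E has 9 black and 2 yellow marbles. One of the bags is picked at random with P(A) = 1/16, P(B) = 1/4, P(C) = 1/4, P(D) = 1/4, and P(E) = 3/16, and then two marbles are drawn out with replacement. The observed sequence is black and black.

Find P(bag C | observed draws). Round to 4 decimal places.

Under each hypothesis, the probability of the observed sequence is: P(data | bag A) = (8/11)(8/11) = 0.52893; P(data | bag B) = (3/10)(3/10) = 0.09; P(data | bag C) = (3/5)(3/5) = 0.36; P(data | bag D) = (5/11)(5/11) = 0.20661; P(data | bag E) = (9/11)(9/11) = 0.66942.
The prior-weighted likelihoods are 1/16 · 0.52893 = 0.033058, 1/4 · 0.09 = 0.0225, 1/4 · 0.36 = 0.09, 1/4 · 0.20661 = 0.051653, 3/16 · 0.66942 = 0.12552; these sum to 0.32273.
So P(bag C | data) = (0.09) / (0.32273) = 0.27887.

0.2789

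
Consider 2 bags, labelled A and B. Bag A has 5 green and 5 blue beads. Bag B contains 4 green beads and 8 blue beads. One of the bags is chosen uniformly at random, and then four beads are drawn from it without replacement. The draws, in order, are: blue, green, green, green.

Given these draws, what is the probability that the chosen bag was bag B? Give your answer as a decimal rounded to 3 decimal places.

0.214

Under each hypothesis, the probability of the observed sequence is: P(data | bag A) = (5/10)(5/9)(4/8)(3/7) = 0.059524; P(data | bag B) = (8/12)(4/11)(3/10)(2/9) = 0.016162.
Weighting by the prior gives 1/2 · 0.059524 = 0.029762, 1/2 · 0.016162 = 0.0080808; with total 0.037843.
So P(bag B | data) = (0.0080808) / (0.037843) = 0.21354.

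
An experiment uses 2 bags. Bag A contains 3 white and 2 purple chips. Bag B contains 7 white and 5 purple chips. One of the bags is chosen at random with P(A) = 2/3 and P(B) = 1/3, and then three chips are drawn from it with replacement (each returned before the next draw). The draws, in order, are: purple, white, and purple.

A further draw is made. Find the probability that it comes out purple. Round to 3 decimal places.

Compute the likelihood of the observed sequence for each case: P(data | bag A) = (2/5)(3/5)(2/5) = 0.096; P(data | bag B) = (5/12)(7/12)(5/12) = 0.10127.
The prior-weighted likelihoods are 2/3 · 0.096 = 0.064, 1/3 · 0.10127 = 0.033758; these sum to 0.097758.
Normalising, the posterior is P(bag A | data) = 0.65468, P(bag B | data) = 0.34532.
The predictive probability is P(purple next | data) = (2/5)(0.65468) + (5/12)(0.34532) = 0.40576.

0.406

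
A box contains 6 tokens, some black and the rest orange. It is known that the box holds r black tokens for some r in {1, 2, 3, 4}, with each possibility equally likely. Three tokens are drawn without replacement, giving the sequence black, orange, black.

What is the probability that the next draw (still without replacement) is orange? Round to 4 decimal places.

0.5600

For each hypothesis, P(data | H) works out to: P(data | r = 1) = (1/6)(5/5)(0/4) = 0; P(data | r = 2) = (2/6)(4/5)(1/4) = 1/15; P(data | r = 3) = (3/6)(3/5)(2/4) = 3/20; P(data | r = 4) = (4/6)(2/5)(3/4) = 1/5.
Multiplying each by its prior: 1/4 · 0 = 0, 1/4 · 1/15 = 1/60, 1/4 · 3/20 = 3/80, 1/4 · 1/5 = 1/20; summing to 5/48.
Normalising, the posterior is P(r = 1 | data) = 0, P(r = 2 | data) = 4/25, P(r = 3 | data) = 9/25, P(r = 4 | data) = 12/25.
So P(orange next | data) = Σ P(orange next | H) P(H | data) = (1)(4/25) + (2/3)(9/25) + (1/3)(12/25) = 14/25.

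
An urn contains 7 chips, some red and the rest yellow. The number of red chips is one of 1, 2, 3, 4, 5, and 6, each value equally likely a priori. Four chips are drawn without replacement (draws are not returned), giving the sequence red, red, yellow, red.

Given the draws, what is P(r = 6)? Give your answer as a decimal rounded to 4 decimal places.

The likelihood of the observed sequence under each hypothesis: P(data | r = 1) = (1/7)(0/6) = 0; P(data | r = 2) = (2/7)(1/6)(5/5)(0/4) = 0; P(data | r = 3) = (3/7)(2/6)(4/5)(1/4) = 1/35; P(data | r = 4) = (4/7)(3/6)(3/5)(2/4) = 3/35; P(data | r = 5) = (5/7)(4/6)(2/5)(3/4) = 1/7; P(data | r = 6) = (6/7)(5/6)(1/5)(4/4) = 1/7.
Multiplying each by its prior: 1/6 · 0 = 0, 1/6 · 0 = 0, 1/6 · 1/35 = 1/210, 1/6 · 3/35 = 1/70, 1/6 · 1/7 = 1/42, 1/6 · 1/7 = 1/42; these sum to 1/15.
Hence P(r = 6 | data) = (1/42) / (1/15) = 5/14.

0.3571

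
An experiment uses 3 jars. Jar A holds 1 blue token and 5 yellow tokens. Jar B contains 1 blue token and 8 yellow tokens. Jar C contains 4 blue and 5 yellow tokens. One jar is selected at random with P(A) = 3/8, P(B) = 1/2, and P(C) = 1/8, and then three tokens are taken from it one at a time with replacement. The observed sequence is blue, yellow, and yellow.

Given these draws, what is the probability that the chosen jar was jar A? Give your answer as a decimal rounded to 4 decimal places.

Under each hypothesis, the probability of the observed sequence is: P(data | jar A) = (1/6)(5/6)(5/6) = 0.11574; P(data | jar B) = (1/9)(8/9)(8/9) = 0.087791; P(data | jar C) = (4/9)(5/9)(5/9) = 0.13717.
The prior-weighted likelihoods are 3/8 · 0.11574 = 0.043403, 1/2 · 0.087791 = 0.043896, 1/8 · 0.13717 = 0.017147; with total 0.10445.
Therefore the posterior P(jar A | data) = (0.043403) / (0.10445) = 0.41556.

0.4156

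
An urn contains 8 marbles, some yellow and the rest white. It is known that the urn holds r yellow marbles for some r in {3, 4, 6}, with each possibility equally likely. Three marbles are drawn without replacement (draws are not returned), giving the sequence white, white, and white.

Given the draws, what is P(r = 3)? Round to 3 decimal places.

0.714

For each hypothesis, P(data | H) works out to: P(data | r = 3) = (5/8)(4/7)(3/6) = 5/28; P(data | r = 4) = (4/8)(3/7)(2/6) = 1/14; P(data | r = 6) = (2/8)(1/7)(0/6) = 0.
Weighting by the prior gives 1/3 · 5/28 = 5/84, 1/3 · 1/14 = 1/42, 1/3 · 0 = 0; with total 1/12.
So P(r = 3 | data) = (5/84) / (1/12) = 5/7.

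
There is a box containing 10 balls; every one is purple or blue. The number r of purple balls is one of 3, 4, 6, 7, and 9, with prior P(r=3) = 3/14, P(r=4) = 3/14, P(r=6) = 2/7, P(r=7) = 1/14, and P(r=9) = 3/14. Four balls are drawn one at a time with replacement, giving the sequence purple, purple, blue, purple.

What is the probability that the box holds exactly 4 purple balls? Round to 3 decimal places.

0.137

Under each hypothesis, the probability of the observed sequence is: P(data | r = 3) = (3/10)(3/10)(7/10)(3/10) = 0.0189; P(data | r = 4) = (4/10)(4/10)(6/10)(4/10) = 0.0384; P(data | r = 6) = (6/10)(6/10)(4/10)(6/10) = 0.0864; P(data | r = 7) = (7/10)(7/10)(3/10)(7/10) = 0.1029; P(data | r = 9) = (9/10)(9/10)(1/10)(9/10) = 0.0729.
Multiplying each by its prior: 3/14 · 0.0189 = 0.00405, 3/14 · 0.0384 = 0.0082286, 2/7 · 0.0864 = 0.024686, 1/14 · 0.1029 = 0.00735, 3/14 · 0.0729 = 0.015621; with total 0.059936.
Therefore the posterior P(r = 4 | data) = (0.0082286) / (0.059936) = 0.13729.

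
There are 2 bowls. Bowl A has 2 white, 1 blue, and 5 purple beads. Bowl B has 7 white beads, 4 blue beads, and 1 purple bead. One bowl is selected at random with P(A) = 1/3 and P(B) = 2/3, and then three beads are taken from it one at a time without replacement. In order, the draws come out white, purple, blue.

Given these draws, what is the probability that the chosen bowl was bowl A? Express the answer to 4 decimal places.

For each hypothesis, P(data | H) works out to: P(data | bowl A) = (2/8)(5/7)(1/6) = 0.029762; P(data | bowl B) = (7/12)(1/11)(4/10) = 0.021212.
Weighting by the prior gives 1/3 · 0.029762 = 0.0099206, 2/3 · 0.021212 = 0.014141; summing to 0.024062.
By Bayes' rule, P(bowl A | data) = (0.0099206) / (0.024062) = 0.41229.

0.4123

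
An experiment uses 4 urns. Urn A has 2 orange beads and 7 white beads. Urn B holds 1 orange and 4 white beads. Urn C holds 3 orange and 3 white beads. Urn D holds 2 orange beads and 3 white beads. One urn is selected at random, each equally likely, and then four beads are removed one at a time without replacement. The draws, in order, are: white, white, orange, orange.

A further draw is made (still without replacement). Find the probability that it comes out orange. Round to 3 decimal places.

0.220

Under each hypothesis, the probability of the observed sequence is: P(data | urn A) = (7/9)(6/8)(2/7)(1/6) = 1/36; P(data | urn B) = (4/5)(3/4)(1/3)(0/2) = 0; P(data | urn C) = (3/6)(2/5)(3/4)(2/3) = 1/10; P(data | urn D) = (3/5)(2/4)(2/3)(1/2) = 1/10.
Weighting by the prior gives 1/4 · 1/36 = 1/144, 1/4 · 0 = 0, 1/4 · 1/10 = 1/40, 1/4 · 1/10 = 1/40; with total 41/720.
Normalising, the posterior is P(urn A | data) = 5/41, P(urn B | data) = 0, P(urn C | data) = 18/41, P(urn D | data) = 18/41.
The predictive probability is P(orange next | data) = (0)(5/41) + (1/2)(18/41) + (0)(18/41) = 9/41.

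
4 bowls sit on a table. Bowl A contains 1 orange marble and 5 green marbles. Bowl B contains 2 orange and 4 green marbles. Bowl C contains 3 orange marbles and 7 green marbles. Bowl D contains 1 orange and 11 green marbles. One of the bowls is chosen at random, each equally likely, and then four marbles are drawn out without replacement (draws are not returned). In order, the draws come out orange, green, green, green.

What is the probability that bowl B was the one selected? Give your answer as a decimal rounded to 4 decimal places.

0.2623

Compute the likelihood of the observed sequence for each case: P(data | bowl A) = (1/6)(5/5)(4/4)(3/3) = 1/6; P(data | bowl B) = (2/6)(4/5)(3/4)(2/3) = 2/15; P(data | bowl C) = (3/10)(7/9)(6/8)(5/7) = 1/8; P(data | bowl D) = (1/12)(11/11)(10/10)(9/9) = 1/12.
The prior-weighted likelihoods are 1/4 · 1/6 = 1/24, 1/4 · 2/15 = 1/30, 1/4 · 1/8 = 1/32, 1/4 · 1/12 = 1/48; summing to 61/480.
Hence P(bowl B | data) = (1/30) / (61/480) = 16/61.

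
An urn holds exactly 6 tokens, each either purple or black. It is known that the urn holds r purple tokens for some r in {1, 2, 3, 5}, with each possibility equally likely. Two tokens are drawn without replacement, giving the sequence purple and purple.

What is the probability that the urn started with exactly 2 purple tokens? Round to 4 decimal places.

Under each hypothesis, the probability of the observed sequence is: P(data | r = 1) = (1/6)(0/5) = 0; P(data | r = 2) = (2/6)(1/5) = 1/15; P(data | r = 3) = (3/6)(2/5) = 1/5; P(data | r = 5) = (5/6)(4/5) = 2/3.
The prior-weighted likelihoods are 1/4 · 0 = 0, 1/4 · 1/15 = 1/60, 1/4 · 1/5 = 1/20, 1/4 · 2/3 = 1/6; with total 7/30.
Therefore the posterior P(r = 2 | data) = (1/60) / (7/30) = 1/14.

0.0714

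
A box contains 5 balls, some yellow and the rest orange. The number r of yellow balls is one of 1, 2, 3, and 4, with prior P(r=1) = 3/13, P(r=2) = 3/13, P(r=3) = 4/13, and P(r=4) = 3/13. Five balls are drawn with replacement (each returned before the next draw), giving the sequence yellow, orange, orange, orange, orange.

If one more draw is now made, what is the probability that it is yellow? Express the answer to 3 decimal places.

0.324

Under each hypothesis, the probability of the observed sequence is: P(data | r = 1) = (1/5)(4/5)(4/5)(4/5)(4/5) = 0.08192; P(data | r = 2) = (2/5)(3/5)(3/5)(3/5)(3/5) = 0.05184; P(data | r = 3) = (3/5)(2/5)(2/5)(2/5)(2/5) = 0.01536; P(data | r = 4) = (4/5)(1/5)(1/5)(1/5)(1/5) = 0.00128.
The prior-weighted likelihoods are 3/13 · 0.08192 = 0.018905, 3/13 · 0.05184 = 0.011963, 4/13 · 0.01536 = 0.0047262, 3/13 · 0.00128 = 0.00029538; summing to 0.035889.
Normalising, the posterior is P(r = 1 | data) = 0.52675, P(r = 2 | data) = 0.33333, P(r = 3 | data) = 0.13169, P(r = 4 | data) = 0.0082305.
So P(yellow next | data) = Σ P(yellow next | H) P(H | data) = (1/5)(0.52675) + (2/5)(0.33333) + (3/5)(0.13169) + (4/5)(0.0082305) = 0.32428.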